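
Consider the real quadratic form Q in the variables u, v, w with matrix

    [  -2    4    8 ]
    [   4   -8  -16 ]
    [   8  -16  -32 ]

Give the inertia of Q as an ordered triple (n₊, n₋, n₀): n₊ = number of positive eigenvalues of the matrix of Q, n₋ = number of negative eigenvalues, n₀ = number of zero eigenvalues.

Symmetric row and column elimination reduces A to a congruent diagonal form with pivots -2, 0, 0.
Counting signs: 1 negative, 2 zero.

(0, 1, 2)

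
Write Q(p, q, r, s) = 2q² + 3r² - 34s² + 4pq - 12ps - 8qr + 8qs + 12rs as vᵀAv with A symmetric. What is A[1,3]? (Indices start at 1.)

0

The coefficient of p·r in Q is 0. For a symmetric A this equals A[1,3] + A[3,1] = 2·A[1,3].
So A[1,3] = 0/2 = 0.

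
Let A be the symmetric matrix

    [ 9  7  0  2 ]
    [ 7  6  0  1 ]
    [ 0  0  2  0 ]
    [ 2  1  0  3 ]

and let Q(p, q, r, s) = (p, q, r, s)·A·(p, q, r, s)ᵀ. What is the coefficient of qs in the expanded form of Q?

2

The coefficient of qs is A[2,4] + A[4,2] = 2·1 = 2.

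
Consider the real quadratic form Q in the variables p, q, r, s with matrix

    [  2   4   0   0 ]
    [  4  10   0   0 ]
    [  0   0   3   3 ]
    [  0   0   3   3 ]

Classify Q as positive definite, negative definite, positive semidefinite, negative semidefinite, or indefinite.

Applying the same elementary operations to the rows and columns of A produces a congruent diagonal matrix with entries 2, 2, 3, 0.
So there are 3 positive, 1 zero pivots.
Hence Q is positive semidefinite.

positive semidefinite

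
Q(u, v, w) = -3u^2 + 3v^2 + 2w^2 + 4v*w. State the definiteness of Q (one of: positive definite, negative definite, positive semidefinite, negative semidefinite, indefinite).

indefinite

The symmetric matrix is A = [[-3, 0, 0], [0, 3, 2], [0, 2, 2]].
Symmetric row and column elimination reduces A to a congruent diagonal form with pivots -3, 3, 2/3.
That gives 2 positive, 1 negative pivots.
Hence Q is indefinite.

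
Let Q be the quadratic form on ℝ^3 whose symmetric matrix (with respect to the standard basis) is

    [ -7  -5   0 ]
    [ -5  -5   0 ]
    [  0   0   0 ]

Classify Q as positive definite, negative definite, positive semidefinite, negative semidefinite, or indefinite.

negative semidefinite

Applying the same elementary operations to the rows and columns of A produces a congruent diagonal matrix with entries -7, -10/7, 0.
Counting signs: 2 negative, 1 zero.
Hence Q is negative semidefinite.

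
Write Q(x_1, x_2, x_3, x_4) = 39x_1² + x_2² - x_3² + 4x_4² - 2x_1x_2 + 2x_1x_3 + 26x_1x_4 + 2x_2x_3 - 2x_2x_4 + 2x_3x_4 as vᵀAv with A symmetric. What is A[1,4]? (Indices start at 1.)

13

The coefficient of x_1·x_4 in Q is 26. For a symmetric A this equals A[1,4] + A[4,1] = 2·A[1,4].
So A[1,4] = 26/2 = 13.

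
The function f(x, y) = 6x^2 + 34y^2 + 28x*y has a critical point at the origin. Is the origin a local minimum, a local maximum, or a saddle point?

The Hessian at the origin is H = [[12, 28], [28, 68]].
det H = 12·68 − (28)² = 32 > 0 and H[1,1] = 12 > 0, so H is positive definite.
Therefore the origin is a local minimum.

local minimum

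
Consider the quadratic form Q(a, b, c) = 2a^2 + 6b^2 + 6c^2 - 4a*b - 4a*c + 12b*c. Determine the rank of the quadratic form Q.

2

The associated matrix is A = [[2, -2, -2], [-2, 6, 6], [-2, 6, 6]].
Row-reducing A symmetrically gives the diagonal entries 2, 4, 0.
So there are 2 positive, 1 zero pivots.
The rank is the number of nonzero pivots: 2.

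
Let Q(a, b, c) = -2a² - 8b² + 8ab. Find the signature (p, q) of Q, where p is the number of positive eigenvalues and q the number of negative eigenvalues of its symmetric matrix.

(0, 1)

Write A = [[-2, 4, 0], [4, -8, 0], [0, 0, 0]].
Symmetric row and column elimination reduces A to a congruent diagonal form with pivots -2, 0, 0.
Counting signs: 1 negative, 2 zero.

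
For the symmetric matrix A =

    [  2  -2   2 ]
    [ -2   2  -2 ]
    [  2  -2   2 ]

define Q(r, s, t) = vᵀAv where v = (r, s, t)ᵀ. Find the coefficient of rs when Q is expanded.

-4

The coefficient of rs is A[1,2] + A[2,1] = 2·(-2) = -4.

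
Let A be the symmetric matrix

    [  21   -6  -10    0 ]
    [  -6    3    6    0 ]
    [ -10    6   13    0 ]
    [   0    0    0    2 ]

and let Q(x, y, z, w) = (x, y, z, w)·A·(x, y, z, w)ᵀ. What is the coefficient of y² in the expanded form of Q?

The coefficient of y² is the diagonal entry A[2,2] = 3.

3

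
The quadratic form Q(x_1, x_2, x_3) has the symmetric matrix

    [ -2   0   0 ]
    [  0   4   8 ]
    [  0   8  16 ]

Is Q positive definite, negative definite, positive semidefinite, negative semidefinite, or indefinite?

Row-reducing A symmetrically gives the diagonal entries -2, 4, 0.
That gives 1 positive, 1 negative, 1 zero pivots.
Hence Q is indefinite.

indefinite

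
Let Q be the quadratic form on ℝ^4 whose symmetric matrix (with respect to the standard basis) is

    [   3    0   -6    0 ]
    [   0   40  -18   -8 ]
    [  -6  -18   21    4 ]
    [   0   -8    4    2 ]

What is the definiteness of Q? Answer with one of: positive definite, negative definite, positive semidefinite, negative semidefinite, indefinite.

Leading principal minors: Δ_1 = 3, Δ_2 = 120, Δ_3 = 108, Δ_4 = 24.
All leading principal minors are positive, so by Sylvester's criterion Q is positive definite.

positive definite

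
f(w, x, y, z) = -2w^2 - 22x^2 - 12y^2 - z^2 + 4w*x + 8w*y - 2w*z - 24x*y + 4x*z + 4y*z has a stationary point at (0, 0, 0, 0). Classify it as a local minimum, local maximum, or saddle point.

local maximum

The Hessian at the origin is H = [[-4, 4, 8, -2], [4, -44, -24, 4], [8, -24, -24, 4], [-2, 4, 4, -2]].
Applying the same elementary operations to the rows and columns of H produces a congruent diagonal matrix with entries -4, -40, -8/5, -1/2.
So there are 4 negative pivots.
H is negative definite, so the origin is a strict local maximum.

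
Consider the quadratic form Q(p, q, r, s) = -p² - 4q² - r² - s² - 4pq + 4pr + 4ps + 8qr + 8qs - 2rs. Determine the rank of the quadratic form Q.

2

Write A = [[-1, -2, 2, 2], [-2, -4, 4, 4], [2, 4, -1, -1], [2, 4, -1, -1]].
Applying the same elementary operations to the rows and columns of A produces a congruent diagonal matrix with entries -1, 0, 3, 0.
That gives 1 positive, 1 negative, 2 zero pivots.
The rank is the number of nonzero pivots: 2.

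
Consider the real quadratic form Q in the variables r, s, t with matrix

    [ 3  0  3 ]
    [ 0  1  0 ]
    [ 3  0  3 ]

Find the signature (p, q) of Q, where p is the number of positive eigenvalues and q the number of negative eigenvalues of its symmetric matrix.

(2, 0)

Symmetric row and column elimination reduces A to a congruent diagonal form with pivots 3, 1, 0.
Counting signs: 2 positive, 1 zero.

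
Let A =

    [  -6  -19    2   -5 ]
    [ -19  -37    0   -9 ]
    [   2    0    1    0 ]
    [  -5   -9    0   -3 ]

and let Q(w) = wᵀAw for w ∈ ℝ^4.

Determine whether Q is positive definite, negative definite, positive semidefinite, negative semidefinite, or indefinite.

Applying the same elementary operations to the rows and columns of A produces a congruent diagonal matrix with entries -6, 139/6, -9/139, -2/9.
That gives 1 positive, 3 negative pivots.
Hence Q is indefinite.

indefinite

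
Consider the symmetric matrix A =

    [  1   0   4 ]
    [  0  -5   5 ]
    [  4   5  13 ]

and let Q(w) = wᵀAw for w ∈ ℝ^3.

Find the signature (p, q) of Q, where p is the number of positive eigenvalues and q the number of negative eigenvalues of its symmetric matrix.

An LDLᵀ factorisation of A has diagonal entries 1, -5, 2.
Counting signs: 2 positive, 1 negative.

(2, 1)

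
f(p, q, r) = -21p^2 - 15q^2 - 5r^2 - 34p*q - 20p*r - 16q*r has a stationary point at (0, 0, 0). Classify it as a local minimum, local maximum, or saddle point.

local maximum

The Hessian at the origin is H = [[-42, -34, -20], [-34, -30, -16], [-20, -16, -10]].
An LDLᵀ factorisation of H has diagonal entries -42, -52/21, -6/13.
Counting signs: 3 negative.
H is negative definite, so the origin is a strict local maximum.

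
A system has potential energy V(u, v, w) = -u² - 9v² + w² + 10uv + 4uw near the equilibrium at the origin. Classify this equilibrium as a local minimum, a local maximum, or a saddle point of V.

The Hessian at the origin is H = [[-2, 10, 4], [10, -18, 0], [4, 0, 2]].
Congruent diagonalization of H (simultaneous row and column reduction) yields pivots -2, 32, -5/2.
Counting signs: 1 positive, 2 negative.
H is indefinite, so the origin is a saddle point.

saddle point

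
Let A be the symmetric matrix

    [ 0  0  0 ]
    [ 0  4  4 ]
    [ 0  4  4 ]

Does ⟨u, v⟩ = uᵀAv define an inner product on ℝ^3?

no

Symmetric row and column elimination reduces A to a congruent diagonal form with pivots 0, 4, 0.
That gives 1 positive, 2 zero pivots.
Hence Q is positive semidefinite.
⟨·,·⟩ is an inner product exactly when A is positive definite.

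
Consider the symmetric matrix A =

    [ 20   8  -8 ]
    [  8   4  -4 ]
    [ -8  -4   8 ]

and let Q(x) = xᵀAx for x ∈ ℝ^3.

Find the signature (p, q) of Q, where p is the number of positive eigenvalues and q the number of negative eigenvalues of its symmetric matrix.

(3, 0)

An LDLᵀ factorisation of A has diagonal entries 20, 4/5, 4.
Counting signs: 3 positive.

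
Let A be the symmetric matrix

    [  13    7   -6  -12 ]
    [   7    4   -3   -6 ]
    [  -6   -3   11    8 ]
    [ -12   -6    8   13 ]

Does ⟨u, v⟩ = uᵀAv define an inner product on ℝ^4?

yes

An LDLᵀ factorisation of A has diagonal entries 13, 3/13, 8, 1/2.
So there are 4 positive pivots.
Hence Q is positive definite.
⟨·,·⟩ is an inner product exactly when A is positive definite.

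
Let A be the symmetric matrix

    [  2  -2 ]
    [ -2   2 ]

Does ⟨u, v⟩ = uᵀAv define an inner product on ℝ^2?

For the 2×2 matrix [[2, -2], [-2, 2]]: det = 2·2 − (-2)² = 0, trace = 4.
det = 0 so one eigenvalue is zero; the form is semidefinite with the sign of the trace.
⟨·,·⟩ is an inner product exactly when A is positive definite.

no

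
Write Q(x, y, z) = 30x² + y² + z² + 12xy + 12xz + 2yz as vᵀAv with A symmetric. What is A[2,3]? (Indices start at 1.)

1

The coefficient of y·z in Q is 2. For a symmetric A this equals A[2,3] + A[3,2] = 2·A[2,3].
So A[2,3] = 2/2 = 1.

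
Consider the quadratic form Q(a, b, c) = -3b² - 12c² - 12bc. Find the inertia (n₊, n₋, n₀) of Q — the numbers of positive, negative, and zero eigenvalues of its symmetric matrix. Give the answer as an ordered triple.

Write A = [[0, 0, 0], [0, -3, -6], [0, -6, -12]].
Row-reducing A symmetrically gives the diagonal entries 0, -3, 0.
Counting signs: 1 negative, 2 zero.

(0, 1, 2)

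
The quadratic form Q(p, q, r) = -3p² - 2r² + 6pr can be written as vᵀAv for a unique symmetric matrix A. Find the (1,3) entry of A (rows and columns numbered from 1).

The coefficient of p·r in Q is 6. For a symmetric A this equals A[1,3] + A[3,1] = 2·A[1,3].
So A[1,3] = 6/2 = 3.

3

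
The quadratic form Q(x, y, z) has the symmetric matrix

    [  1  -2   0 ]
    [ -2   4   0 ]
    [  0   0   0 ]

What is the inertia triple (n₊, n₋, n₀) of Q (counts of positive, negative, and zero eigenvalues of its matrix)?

Applying the same elementary operations to the rows and columns of A produces a congruent diagonal matrix with entries 1, 0, 0.
So there are 1 positive, 2 zero pivots.

(1, 0, 2)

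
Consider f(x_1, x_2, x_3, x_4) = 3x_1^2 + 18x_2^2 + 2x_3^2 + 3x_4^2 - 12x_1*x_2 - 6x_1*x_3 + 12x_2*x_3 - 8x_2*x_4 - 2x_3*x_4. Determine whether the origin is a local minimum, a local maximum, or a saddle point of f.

saddle point

The Hessian at the origin is H = [[6, -12, -6, 0], [-12, 36, 12, -8], [-6, 12, 4, -2], [0, -8, -2, 6]].
An LDLᵀ factorisation of H has diagonal entries 6, 12, -2, 8/3.
So there are 3 positive, 1 negative pivots.
H is indefinite, so the origin is a saddle point.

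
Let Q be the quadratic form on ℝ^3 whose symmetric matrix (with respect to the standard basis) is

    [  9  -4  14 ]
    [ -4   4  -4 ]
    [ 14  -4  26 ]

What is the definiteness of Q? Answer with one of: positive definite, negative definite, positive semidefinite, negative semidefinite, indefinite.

Leading principal minors: Δ_1 = 9, Δ_2 = 20, Δ_3 = 40.
All leading principal minors are positive, so by Sylvester's criterion Q is positive definite.

positive definite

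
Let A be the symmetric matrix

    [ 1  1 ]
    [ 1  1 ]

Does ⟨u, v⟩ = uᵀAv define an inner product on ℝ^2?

For the 2×2 matrix [[1, 1], [1, 1]]: det = 1·1 − (1)² = 0, trace = 2.
det = 0 so one eigenvalue is zero; the form is semidefinite with the sign of the trace.
⟨·,·⟩ is an inner product exactly when A is positive definite.

no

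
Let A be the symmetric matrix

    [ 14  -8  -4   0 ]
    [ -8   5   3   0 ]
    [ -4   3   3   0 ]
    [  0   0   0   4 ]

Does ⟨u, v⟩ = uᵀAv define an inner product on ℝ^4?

yes

Leading principal minors: Δ_1 = 14, Δ_2 = 6, Δ_3 = 4, Δ_4 = 16.
All leading principal minors are positive, so by Sylvester's criterion Q is positive definite.
⟨·,·⟩ is an inner product exactly when A is positive definite.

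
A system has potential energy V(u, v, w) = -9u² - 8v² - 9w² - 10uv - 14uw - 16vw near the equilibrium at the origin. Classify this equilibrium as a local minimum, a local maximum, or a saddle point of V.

local maximum

The Hessian at the origin is H = [[-18, -10, -14], [-10, -16, -16], [-14, -16, -18]].
Congruent diagonalization of H (simultaneous row and column reduction) yields pivots -18, -94/9, -30/47.
That gives 3 negative pivots.
H is negative definite, so the origin is a strict local maximum.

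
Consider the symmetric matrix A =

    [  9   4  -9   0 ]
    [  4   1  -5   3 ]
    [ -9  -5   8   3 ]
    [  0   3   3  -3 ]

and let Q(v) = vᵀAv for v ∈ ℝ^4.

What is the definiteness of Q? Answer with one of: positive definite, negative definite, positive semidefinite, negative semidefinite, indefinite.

Applying the same elementary operations to the rows and columns of A produces a congruent diagonal matrix with entries 9, -7/9, 2/7, 6.
So there are 3 positive, 1 negative pivots.
Hence Q is indefinite.

indefinite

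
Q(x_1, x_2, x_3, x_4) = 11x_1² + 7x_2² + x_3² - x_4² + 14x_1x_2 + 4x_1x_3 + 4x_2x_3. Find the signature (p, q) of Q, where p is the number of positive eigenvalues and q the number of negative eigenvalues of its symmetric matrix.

Write A = [[11, 7, 2, 0], [7, 7, 2, 0], [2, 2, 1, 0], [0, 0, 0, -1]].
Row-reducing A symmetrically gives the diagonal entries 11, 28/11, 3/7, -1.
Counting signs: 3 positive, 1 negative.

(3, 1)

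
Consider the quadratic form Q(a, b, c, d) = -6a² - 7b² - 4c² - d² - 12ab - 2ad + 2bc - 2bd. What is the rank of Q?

4

Write A = [[-6, -6, 0, -1], [-6, -7, 1, -1], [0, 1, -4, 0], [-1, -1, 0, -1]].
Row-reducing A symmetrically gives the diagonal entries -6, -1, -3, -5/6.
So there are 4 negative pivots.
The rank is the number of nonzero pivots: 4.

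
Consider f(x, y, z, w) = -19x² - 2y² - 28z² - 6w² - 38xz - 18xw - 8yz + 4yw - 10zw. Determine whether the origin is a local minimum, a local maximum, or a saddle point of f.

saddle point

The Hessian at the origin is H = [[-38, 0, -38, -18], [0, -4, -8, 4], [-38, -8, -56, -10], [-18, 4, -10, -12]].
An LDLᵀ factorisation of H has diagonal entries -38, -4, -2, 10/19.
Counting signs: 1 positive, 3 negative.
H is indefinite, so the origin is a saddle point.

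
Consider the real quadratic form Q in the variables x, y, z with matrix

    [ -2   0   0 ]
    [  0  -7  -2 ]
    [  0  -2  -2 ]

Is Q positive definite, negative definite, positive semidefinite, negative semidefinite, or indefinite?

negative definite

Congruent diagonalization of A (simultaneous row and column reduction) yields pivots -2, -7, -10/7.
So there are 3 negative pivots.
Hence Q is negative definite.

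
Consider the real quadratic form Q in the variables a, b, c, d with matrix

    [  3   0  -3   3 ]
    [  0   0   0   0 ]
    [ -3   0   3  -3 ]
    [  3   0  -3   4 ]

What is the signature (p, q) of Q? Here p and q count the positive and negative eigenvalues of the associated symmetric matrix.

(2, 0)

Row-reducing A symmetrically gives the diagonal entries 3, 0, 0, 1.
So there are 2 positive, 2 zero pivots.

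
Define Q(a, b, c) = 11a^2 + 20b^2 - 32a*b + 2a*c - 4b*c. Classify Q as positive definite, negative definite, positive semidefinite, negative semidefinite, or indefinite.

The symmetric matrix is A = [[11, -16, 1], [-16, 20, -2], [1, -2, 0]].
Applying the same elementary operations to the rows and columns of A produces a congruent diagonal matrix with entries 11, -36/11, 0.
Counting signs: 1 positive, 1 negative, 1 zero.
Hence Q is indefinite.

indefinite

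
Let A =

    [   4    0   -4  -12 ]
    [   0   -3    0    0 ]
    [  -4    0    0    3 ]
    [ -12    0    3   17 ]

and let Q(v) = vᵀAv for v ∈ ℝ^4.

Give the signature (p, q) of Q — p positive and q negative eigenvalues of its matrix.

(2, 2)

Congruent diagonalization of A (simultaneous row and column reduction) yields pivots 4, -3, -4, 5/4.
Counting signs: 2 positive, 2 negative.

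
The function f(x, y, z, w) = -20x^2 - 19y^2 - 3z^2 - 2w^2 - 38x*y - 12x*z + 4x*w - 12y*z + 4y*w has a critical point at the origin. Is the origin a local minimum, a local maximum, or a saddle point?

The Hessian at the origin is H = [[-40, -38, -12, 4], [-38, -38, -12, 4], [-12, -12, -6, 0], [4, 4, 0, -4]].
Congruent diagonalization of H (simultaneous row and column reduction) yields pivots -40, -19/10, -42/19, -20/7.
So there are 4 negative pivots.
H is negative definite, so the origin is a strict local maximum.

local maximum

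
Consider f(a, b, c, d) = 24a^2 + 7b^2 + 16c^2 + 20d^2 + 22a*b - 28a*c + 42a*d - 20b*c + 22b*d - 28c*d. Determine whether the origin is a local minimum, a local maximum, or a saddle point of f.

The Hessian at the origin is H = [[48, 22, -28, 42], [22, 14, -20, 22], [-28, -20, 32, -28], [42, 22, -28, 40]].
An LDLᵀ factorisation of H has diagonal entries 48, 47/12, 120/47, 2/5.
So there are 4 positive pivots.
H is positive definite, so the origin is a strict local minimum.

local minimum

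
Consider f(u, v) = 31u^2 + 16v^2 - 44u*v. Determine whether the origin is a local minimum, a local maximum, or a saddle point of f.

The Hessian at the origin is H = [[62, -44], [-44, 32]].
det H = 62·32 − (-44)² = 48 > 0 and H[1,1] = 62 > 0, so H is positive definite.
Therefore the origin is a local minimum.

local minimum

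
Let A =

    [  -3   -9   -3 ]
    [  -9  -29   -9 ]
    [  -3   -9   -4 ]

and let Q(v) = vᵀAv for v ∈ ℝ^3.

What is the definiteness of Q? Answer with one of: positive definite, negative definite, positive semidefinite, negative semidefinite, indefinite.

Congruent diagonalization of A (simultaneous row and column reduction) yields pivots -3, -2, -1.
So there are 3 negative pivots.
Hence Q is negative definite.

negative definite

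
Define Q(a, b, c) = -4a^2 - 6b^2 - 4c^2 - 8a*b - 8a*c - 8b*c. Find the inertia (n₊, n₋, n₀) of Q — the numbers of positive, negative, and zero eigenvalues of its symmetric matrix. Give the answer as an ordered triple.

Write A = [[-4, -4, -4], [-4, -6, -4], [-4, -4, -4]].
Congruent diagonalization of A (simultaneous row and column reduction) yields pivots -4, -2, 0.
That gives 2 negative, 1 zero pivots.

(0, 2, 1)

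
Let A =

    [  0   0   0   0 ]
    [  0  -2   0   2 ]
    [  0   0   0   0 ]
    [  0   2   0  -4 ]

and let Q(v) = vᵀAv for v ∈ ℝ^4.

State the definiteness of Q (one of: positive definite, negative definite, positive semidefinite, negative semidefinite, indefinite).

Row-reducing A symmetrically gives the diagonal entries 0, -2, 0, -2.
That gives 2 negative, 2 zero pivots.
Hence Q is negative semidefinite.

negative semidefinite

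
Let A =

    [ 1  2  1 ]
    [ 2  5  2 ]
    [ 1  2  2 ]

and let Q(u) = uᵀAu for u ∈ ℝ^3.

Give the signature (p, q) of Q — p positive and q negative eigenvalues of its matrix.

An LDLᵀ factorisation of A has diagonal entries 1, 1, 1.
That gives 3 positive pivots.

(3, 0)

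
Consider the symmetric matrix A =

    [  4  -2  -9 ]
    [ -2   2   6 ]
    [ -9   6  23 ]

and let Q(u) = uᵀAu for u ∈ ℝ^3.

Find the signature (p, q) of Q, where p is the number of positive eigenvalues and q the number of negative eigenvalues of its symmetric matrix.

(3, 0)

Congruent diagonalization of A (simultaneous row and column reduction) yields pivots 4, 1, 1/2.
That gives 3 positive pivots.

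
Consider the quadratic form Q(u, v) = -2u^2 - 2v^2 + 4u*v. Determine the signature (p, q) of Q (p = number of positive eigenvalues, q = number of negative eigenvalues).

The associated matrix is A = [[-2, 2], [2, -2]].
Applying the same elementary operations to the rows and columns of A produces a congruent diagonal matrix with entries -2, 0.
Counting signs: 1 negative, 1 zero.

(0, 1)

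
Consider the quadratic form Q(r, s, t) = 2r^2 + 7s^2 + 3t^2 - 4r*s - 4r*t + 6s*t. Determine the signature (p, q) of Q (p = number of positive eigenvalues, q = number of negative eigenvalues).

(3, 0)

The symmetric matrix is A = [[2, -2, -2], [-2, 7, 3], [-2, 3, 3]].
Symmetric row and column elimination reduces A to a congruent diagonal form with pivots 2, 5, 4/5.
So there are 3 positive pivots.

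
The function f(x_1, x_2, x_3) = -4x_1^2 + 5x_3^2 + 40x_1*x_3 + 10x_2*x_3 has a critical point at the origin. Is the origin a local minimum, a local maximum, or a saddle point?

The Hessian at the origin is H = [[-8, 0, 40], [0, 0, 10], [40, 10, 10]].
H is indefinite, so the origin is a saddle point.

saddle point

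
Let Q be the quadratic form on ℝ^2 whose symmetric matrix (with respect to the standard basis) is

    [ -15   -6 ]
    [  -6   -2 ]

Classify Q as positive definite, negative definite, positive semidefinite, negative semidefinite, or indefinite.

indefinite

An LDLᵀ factorisation of A has diagonal entries -15, 2/5.
That gives 1 positive, 1 negative pivots.
Hence Q is indefinite.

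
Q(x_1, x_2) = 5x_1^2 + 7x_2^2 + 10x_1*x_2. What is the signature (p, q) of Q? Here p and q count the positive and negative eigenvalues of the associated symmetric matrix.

Write A = [[5, 5], [5, 7]].
Applying the same elementary operations to the rows and columns of A produces a congruent diagonal matrix with entries 5, 2.
That gives 2 positive pivots.

(2, 0)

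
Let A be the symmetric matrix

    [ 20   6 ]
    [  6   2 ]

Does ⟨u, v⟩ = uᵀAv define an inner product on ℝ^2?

Leading principal minors: Δ_1 = 20, Δ_2 = 4.
All leading principal minors are positive, so by Sylvester's criterion Q is positive definite.
⟨·,·⟩ is an inner product exactly when A is positive definite.

yes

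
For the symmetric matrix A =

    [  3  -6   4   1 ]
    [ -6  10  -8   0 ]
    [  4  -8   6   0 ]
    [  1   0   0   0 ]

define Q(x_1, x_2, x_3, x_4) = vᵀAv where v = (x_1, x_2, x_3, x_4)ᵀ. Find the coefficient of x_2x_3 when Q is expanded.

-16

The coefficient of x_2x_3 is A[2,3] + A[3,2] = 2·(-8) = -16.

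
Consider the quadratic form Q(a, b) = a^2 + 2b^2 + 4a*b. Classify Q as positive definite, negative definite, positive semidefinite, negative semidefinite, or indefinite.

indefinite

Write A = [[1, 2], [2, 2]].
Row-reducing A symmetrically gives the diagonal entries 1, -2.
So there are 1 positive, 1 negative pivots.
Hence Q is indefinite.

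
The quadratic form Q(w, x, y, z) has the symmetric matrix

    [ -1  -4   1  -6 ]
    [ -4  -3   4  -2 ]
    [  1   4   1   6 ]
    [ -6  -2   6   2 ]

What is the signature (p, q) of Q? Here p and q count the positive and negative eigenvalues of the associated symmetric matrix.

(3, 1)

An LDLᵀ factorisation of A has diagonal entries -1, 13, 2, 10/13.
That gives 3 positive, 1 negative pivots.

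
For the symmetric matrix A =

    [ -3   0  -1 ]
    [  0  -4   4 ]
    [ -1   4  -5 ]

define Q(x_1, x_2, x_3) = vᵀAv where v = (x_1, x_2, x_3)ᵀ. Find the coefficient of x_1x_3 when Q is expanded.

-2

The coefficient of x_1x_3 is A[1,3] + A[3,1] = 2·(-1) = -2.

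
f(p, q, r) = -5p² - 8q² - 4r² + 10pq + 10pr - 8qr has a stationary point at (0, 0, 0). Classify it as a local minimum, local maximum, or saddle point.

The Hessian at the origin is H = [[-10, 10, 10], [10, -16, -8], [10, -8, -8]].
Applying the same elementary operations to the rows and columns of H produces a congruent diagonal matrix with entries -10, -6, 8/3.
Counting signs: 1 positive, 2 negative.
H is indefinite, so the origin is a saddle point.

saddle point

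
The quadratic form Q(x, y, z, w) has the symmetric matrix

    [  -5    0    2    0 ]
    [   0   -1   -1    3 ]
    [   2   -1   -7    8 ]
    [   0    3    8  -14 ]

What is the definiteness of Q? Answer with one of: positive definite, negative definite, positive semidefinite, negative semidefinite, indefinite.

Leading principal minors: Δ_1 = -5, Δ_2 = 5, Δ_3 = -26, Δ_4 = 5.
The signs alternate starting with Δ_1 < 0, so by Sylvester's criterion Q is negative definite.

negative definite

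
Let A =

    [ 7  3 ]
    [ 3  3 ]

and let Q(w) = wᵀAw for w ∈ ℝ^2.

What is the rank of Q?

2

Row-reducing A symmetrically gives the diagonal entries 7, 12/7.
Counting signs: 2 positive.
The rank is the number of nonzero pivots: 2.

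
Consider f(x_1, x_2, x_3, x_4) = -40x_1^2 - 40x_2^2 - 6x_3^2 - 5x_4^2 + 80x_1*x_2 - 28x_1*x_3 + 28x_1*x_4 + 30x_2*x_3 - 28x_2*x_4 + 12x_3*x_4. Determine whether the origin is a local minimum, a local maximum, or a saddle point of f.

The Hessian at the origin is H = [[-80, 80, -28, 28], [80, -80, 30, -28], [-28, 30, -12, 12], [28, -28, 12, -10]].
H is indefinite, so the origin is a saddle point.

saddle point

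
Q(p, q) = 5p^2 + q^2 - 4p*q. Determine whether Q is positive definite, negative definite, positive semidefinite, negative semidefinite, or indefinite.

The associated matrix is A = [[5, -2], [-2, 1]].
Congruent diagonalization of A (simultaneous row and column reduction) yields pivots 5, 1/5.
That gives 2 positive pivots.
Hence Q is positive definite.

positive definite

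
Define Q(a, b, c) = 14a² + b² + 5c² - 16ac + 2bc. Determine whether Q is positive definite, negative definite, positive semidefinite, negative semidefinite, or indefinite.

Write A = [[14, 0, -8], [0, 1, 1], [-8, 1, 5]].
An LDLᵀ factorisation of A has diagonal entries 14, 1, -4/7.
Counting signs: 2 positive, 1 negative.
Hence Q is indefinite.

indefinite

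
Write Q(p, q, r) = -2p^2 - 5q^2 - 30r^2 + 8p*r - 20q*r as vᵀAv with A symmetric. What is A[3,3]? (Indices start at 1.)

The coefficient of r^2 in Q is -30, and that is exactly A[3,3].

-30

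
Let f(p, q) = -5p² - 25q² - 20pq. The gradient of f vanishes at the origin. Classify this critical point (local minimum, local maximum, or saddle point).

The Hessian at the origin is H = [[-10, -20], [-20, -50]].
det H = -10·-50 − (-20)² = 100 > 0 and H[1,1] = -10 < 0, so H is negative definite.
Therefore the origin is a local maximum.

local maximum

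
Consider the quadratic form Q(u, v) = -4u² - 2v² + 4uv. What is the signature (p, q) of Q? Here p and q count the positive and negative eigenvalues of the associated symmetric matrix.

Write A = [[-4, 2], [2, -2]].
Congruent diagonalization of A (simultaneous row and column reduction) yields pivots -4, -1.
That gives 2 negative pivots.

(0, 2)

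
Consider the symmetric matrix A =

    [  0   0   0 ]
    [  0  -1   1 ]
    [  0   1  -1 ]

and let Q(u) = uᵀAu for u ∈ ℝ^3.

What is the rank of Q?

Row-reducing A symmetrically gives the diagonal entries 0, -1, 0.
So there are 1 negative, 2 zero pivots.
The rank is the number of nonzero pivots: 1.

1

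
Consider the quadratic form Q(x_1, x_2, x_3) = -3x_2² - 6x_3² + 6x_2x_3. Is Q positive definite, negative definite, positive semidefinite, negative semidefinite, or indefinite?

negative semidefinite

The associated matrix is A = [[0, 0, 0], [0, -3, 3], [0, 3, -6]].
Row-reducing A symmetrically gives the diagonal entries 0, -3, -3.
That gives 2 negative, 1 zero pivots.
Hence Q is negative semidefinite.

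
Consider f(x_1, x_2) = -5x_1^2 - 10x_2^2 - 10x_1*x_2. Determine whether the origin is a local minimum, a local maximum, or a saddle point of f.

local maximum

The Hessian at the origin is H = [[-10, -10], [-10, -20]].
det H = -10·-20 − (-10)² = 100 > 0 and H[1,1] = -10 < 0, so H is negative definite.
Therefore the origin is a local maximum.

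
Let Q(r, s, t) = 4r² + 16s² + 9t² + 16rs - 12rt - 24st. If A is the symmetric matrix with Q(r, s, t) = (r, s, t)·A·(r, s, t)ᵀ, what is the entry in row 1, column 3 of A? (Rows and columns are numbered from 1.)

The coefficient of r·t in Q is -12. For a symmetric A this equals A[1,3] + A[3,1] = 2·A[1,3].
So A[1,3] = -12/2 = -6.

-6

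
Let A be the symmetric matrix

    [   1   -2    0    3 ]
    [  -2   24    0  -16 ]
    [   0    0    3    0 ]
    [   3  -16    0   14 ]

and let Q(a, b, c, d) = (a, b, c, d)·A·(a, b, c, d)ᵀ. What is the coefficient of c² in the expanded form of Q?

3

The coefficient of c² is the diagonal entry A[3,3] = 3.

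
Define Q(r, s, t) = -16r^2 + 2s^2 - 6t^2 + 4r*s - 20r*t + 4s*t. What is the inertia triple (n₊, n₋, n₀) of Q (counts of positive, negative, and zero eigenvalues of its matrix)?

(1, 1, 1)

The symmetric matrix is A = [[-16, 2, -10], [2, 2, 2], [-10, 2, -6]].
Symmetric row and column elimination reduces A to a congruent diagonal form with pivots -16, 9/4, 0.
That gives 1 positive, 1 negative, 1 zero pivots.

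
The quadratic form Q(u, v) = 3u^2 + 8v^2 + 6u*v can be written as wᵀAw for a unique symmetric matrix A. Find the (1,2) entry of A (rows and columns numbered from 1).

The coefficient of u·v in Q is 6. For a symmetric A this equals A[1,2] + A[2,1] = 2·A[1,2].
So A[1,2] = 6/2 = 3.

3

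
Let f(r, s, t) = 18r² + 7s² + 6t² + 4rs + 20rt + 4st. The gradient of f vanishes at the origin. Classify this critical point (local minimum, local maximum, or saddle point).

local minimum

The Hessian at the origin is H = [[36, 4, 20], [4, 14, 4], [20, 4, 12]].
Applying the same elementary operations to the rows and columns of H produces a congruent diagonal matrix with entries 36, 122/9, 40/61.
Counting signs: 3 positive.
H is positive definite, so the origin is a strict local minimum.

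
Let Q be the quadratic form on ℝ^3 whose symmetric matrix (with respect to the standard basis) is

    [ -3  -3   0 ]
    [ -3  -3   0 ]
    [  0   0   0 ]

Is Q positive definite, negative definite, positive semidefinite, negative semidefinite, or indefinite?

negative semidefinite

Row-reducing A symmetrically gives the diagonal entries -3, 0, 0.
Counting signs: 1 negative, 2 zero.
Hence Q is negative semidefinite.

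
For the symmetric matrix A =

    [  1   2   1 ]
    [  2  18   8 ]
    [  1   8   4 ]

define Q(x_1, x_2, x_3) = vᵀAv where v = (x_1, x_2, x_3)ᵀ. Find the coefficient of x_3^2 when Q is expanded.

The coefficient of x_3^2 is the diagonal entry A[3,3] = 4.

4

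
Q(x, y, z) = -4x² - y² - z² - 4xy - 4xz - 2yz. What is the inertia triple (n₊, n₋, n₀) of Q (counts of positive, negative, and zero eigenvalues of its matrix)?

Write A = [[-4, -2, -2], [-2, -1, -1], [-2, -1, -1]].
Symmetric row and column elimination reduces A to a congruent diagonal form with pivots -4, 0, 0.
So there are 1 negative, 2 zero pivots.

(0, 1, 2)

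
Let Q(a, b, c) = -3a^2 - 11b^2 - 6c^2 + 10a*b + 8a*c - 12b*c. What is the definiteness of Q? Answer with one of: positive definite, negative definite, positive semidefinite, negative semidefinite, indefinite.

negative definite

The symmetric matrix of Q is A = [[-3, 5, 4], [5, -11, -6], [4, -6, -6]].
Leading principal minors: Δ_1 = -3, Δ_2 = 8, Δ_3 = -4.
The signs alternate starting with Δ_1 < 0, so by Sylvester's criterion Q is negative definite.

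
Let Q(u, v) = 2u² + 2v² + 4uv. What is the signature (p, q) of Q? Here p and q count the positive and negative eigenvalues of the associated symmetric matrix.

(1, 0)

Write A = [[2, 2], [2, 2]].
Congruent diagonalization of A (simultaneous row and column reduction) yields pivots 2, 0.
Counting signs: 1 positive, 1 zero.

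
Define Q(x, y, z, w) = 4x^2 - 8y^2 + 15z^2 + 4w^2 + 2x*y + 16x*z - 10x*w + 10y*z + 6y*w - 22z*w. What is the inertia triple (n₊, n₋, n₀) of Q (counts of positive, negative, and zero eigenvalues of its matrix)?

The symmetric matrix is A = [[4, 1, 8, -5], [1, -8, 5, 3], [8, 5, 15, -11], [-5, 3, -11, 4]].
An LDLᵀ factorisation of A has diagonal entries 4, -33/4, 1/11, -10/3.
Counting signs: 2 positive, 2 negative.

(2, 2, 0)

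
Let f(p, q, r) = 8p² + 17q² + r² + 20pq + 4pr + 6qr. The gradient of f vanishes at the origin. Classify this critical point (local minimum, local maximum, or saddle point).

The Hessian at the origin is H = [[16, 20, 4], [20, 34, 6], [4, 6, 2]].
Row-reducing H symmetrically gives the diagonal entries 16, 9, 8/9.
That gives 3 positive pivots.
H is positive definite, so the origin is a strict local minimum.

local minimum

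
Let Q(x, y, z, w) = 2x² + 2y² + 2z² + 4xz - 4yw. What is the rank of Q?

3

The associated matrix is A = [[2, 0, 2, 0], [0, 2, 0, -2], [2, 0, 2, 0], [0, -2, 0, 0]].
Row-reducing A symmetrically gives the diagonal entries 2, 2, 0, -2.
Counting signs: 2 positive, 1 negative, 1 zero.
The rank is the number of nonzero pivots: 3.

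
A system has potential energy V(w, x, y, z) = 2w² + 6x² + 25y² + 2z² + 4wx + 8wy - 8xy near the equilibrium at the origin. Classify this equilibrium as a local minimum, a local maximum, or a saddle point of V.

The Hessian at the origin is H = [[4, 4, 8, 0], [4, 12, -8, 0], [8, -8, 50, 0], [0, 0, 0, 4]].
An LDLᵀ factorisation of H has diagonal entries 4, 8, 2, 4.
So there are 4 positive pivots.
H is positive definite, so the origin is a strict local minimum.

local minimum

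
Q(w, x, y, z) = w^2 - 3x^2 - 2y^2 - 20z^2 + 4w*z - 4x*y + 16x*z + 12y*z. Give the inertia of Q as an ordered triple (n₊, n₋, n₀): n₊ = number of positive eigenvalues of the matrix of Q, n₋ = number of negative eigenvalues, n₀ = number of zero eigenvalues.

The associated matrix is A = [[1, 0, 0, 2], [0, -3, -2, 8], [0, -2, -2, 6], [2, 8, 6, -20]].
Applying the same elementary operations to the rows and columns of A produces a congruent diagonal matrix with entries 1, -3, -2/3, -2.
So there are 1 positive, 3 negative pivots.

(1, 3, 0)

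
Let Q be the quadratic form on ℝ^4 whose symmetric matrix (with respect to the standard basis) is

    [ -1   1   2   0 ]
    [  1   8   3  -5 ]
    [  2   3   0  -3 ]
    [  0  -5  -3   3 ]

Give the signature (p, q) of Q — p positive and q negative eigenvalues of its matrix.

(3, 1)

An LDLᵀ factorisation of A has diagonal entries -1, 9, 11/9, 2/11.
So there are 3 positive, 1 negative pivots.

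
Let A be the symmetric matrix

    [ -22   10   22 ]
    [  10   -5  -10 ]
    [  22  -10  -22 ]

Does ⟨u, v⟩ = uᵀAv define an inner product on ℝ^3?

Symmetric row and column elimination reduces A to a congruent diagonal form with pivots -22, -5/11, 0.
That gives 2 negative, 1 zero pivots.
Hence Q is negative semidefinite.
⟨·,·⟩ is an inner product exactly when A is positive definite.

no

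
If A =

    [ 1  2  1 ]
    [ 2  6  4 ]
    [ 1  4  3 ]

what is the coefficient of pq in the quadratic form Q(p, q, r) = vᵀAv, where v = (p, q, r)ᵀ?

4

The coefficient of pq is A[1,2] + A[2,1] = 2·2 = 4.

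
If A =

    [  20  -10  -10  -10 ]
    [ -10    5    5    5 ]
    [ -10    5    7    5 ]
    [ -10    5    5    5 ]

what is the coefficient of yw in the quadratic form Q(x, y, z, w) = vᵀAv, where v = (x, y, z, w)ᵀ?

The coefficient of yw is A[2,4] + A[4,2] = 2·5 = 10.

10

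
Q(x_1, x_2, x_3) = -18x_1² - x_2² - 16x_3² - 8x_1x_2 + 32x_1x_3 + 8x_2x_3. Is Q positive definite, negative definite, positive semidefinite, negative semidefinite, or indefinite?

negative semidefinite

Write A = [[-18, -4, 16], [-4, -1, 4], [16, 4, -16]].
Applying the same elementary operations to the rows and columns of A produces a congruent diagonal matrix with entries -18, -1/9, 0.
So there are 2 negative, 1 zero pivots.
Hence Q is negative semidefinite.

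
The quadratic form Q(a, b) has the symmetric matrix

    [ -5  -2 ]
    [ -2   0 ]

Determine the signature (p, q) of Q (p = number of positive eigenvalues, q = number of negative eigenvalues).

(1, 1)

Symmetric row and column elimination reduces A to a congruent diagonal form with pivots -5, 4/5.
Counting signs: 1 positive, 1 negative.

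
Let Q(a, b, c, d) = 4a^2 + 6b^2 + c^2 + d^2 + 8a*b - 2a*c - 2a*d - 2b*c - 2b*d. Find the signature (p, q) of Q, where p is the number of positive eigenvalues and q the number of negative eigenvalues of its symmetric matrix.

(4, 0)

The associated matrix is A = [[4, 4, -1, -1], [4, 6, -1, -1], [-1, -1, 1, 0], [-1, -1, 0, 1]].
Applying the same elementary operations to the rows and columns of A produces a congruent diagonal matrix with entries 4, 2, 3/4, 2/3.
So there are 4 positive pivots.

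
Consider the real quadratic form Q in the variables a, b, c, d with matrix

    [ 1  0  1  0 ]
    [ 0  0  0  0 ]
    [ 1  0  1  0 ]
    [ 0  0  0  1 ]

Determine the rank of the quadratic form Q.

Row-reducing A symmetrically gives the diagonal entries 1, 0, 0, 1.
So there are 2 positive, 2 zero pivots.
The rank is the number of nonzero pivots: 2.

2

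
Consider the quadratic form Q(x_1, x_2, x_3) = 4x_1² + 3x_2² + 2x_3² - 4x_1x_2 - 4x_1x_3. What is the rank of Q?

3

The symmetric matrix is A = [[4, -2, -2], [-2, 3, 0], [-2, 0, 2]].
Symmetric row and column elimination reduces A to a congruent diagonal form with pivots 4, 2, 1/2.
That gives 3 positive pivots.
The rank is the number of nonzero pivots: 3.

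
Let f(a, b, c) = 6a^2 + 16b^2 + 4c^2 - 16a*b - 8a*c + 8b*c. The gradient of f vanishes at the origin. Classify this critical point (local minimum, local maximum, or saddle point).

The Hessian at the origin is H = [[12, -16, -8], [-16, 32, 8], [-8, 8, 8]].
An LDLᵀ factorisation of H has diagonal entries 12, 32/3, 2.
So there are 3 positive pivots.
H is positive definite, so the origin is a strict local minimum.

local minimum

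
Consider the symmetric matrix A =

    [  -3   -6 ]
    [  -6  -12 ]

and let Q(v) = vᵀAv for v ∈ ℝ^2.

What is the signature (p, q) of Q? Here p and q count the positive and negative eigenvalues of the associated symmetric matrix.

(0, 1)

Congruent diagonalization of A (simultaneous row and column reduction) yields pivots -3, 0.
Counting signs: 1 negative, 1 zero.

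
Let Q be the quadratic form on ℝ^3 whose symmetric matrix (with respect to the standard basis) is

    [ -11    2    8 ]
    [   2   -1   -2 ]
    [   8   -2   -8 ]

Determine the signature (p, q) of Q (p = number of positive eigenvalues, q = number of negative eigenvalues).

(0, 3)

Applying the same elementary operations to the rows and columns of A produces a congruent diagonal matrix with entries -11, -7/11, -12/7.
That gives 3 negative pivots.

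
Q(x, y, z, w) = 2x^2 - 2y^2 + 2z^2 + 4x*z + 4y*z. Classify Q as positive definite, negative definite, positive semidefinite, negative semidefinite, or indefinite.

The associated matrix is A = [[2, 0, 2, 0], [0, -2, 2, 0], [2, 2, 2, 0], [0, 0, 0, 0]].
Symmetric row and column elimination reduces A to a congruent diagonal form with pivots 2, -2, 2, 0.
So there are 2 positive, 1 negative, 1 zero pivots.
Hence Q is indefinite.

indefinite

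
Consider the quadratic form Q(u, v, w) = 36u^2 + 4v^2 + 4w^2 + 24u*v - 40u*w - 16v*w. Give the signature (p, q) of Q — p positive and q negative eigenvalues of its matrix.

The symmetric matrix is A = [[36, 12, -20], [12, 4, -8], [-20, -8, 4]].
By Sylvester's law of inertia any congruent diagonalization of A has 2 positive, 1 negative and 0 zero entries.

(2, 1)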